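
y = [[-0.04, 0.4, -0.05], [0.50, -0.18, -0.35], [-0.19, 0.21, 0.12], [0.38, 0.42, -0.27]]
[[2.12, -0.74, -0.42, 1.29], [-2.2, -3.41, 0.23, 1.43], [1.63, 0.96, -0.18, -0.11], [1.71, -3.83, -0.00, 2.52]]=y@[[1.54, -6.15, 2.92, -0.07], [6.12, -2.21, -0.30, 2.54], [5.34, 2.09, 3.66, -5.49]]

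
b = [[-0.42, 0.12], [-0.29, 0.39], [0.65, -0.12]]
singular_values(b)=[0.88, 0.29]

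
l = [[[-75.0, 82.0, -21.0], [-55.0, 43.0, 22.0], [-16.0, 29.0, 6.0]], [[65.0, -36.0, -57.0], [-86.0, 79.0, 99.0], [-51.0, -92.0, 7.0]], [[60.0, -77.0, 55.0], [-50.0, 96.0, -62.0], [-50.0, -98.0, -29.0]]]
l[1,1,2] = 99.0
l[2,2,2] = -29.0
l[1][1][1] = 79.0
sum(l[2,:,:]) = -155.0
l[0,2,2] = 6.0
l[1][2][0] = -51.0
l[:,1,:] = [[-55.0, 43.0, 22.0], [-86.0, 79.0, 99.0], [-50.0, 96.0, -62.0]]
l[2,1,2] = -62.0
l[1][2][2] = 7.0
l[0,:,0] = [-75.0, -55.0, -16.0]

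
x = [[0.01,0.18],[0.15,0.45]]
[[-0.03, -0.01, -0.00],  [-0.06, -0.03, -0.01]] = x @[[0.07, 0.04, 0.01], [-0.15, -0.08, -0.02]]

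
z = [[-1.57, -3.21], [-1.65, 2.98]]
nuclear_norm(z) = 6.66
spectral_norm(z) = 4.38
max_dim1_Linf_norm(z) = 3.21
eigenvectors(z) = [[-0.96, 0.5], [-0.29, -0.86]]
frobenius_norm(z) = 4.94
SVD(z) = [[-0.74, 0.68], [0.68, 0.74]] @ diag([4.380134189499085, 2.2773503204340777]) @ [[0.01,1.00], [-1.0,0.01]]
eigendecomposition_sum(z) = [[-2.16,-1.26], [-0.65,-0.38]] + [[0.59, -1.95], [-1.0, 3.36]]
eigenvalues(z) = [-2.53, 3.94]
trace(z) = 1.41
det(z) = -9.98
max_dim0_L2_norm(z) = 4.38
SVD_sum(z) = [[-0.03, -3.22], [0.03, 2.97]] + [[-1.54, 0.01], [-1.68, 0.01]]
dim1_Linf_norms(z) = [3.21, 2.98]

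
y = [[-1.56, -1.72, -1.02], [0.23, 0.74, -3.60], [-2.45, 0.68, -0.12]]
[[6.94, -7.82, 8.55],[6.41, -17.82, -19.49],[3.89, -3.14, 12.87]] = y@ [[-1.80, 1.16, -6.08], [-1.14, 0.46, -2.17], [-2.13, 5.12, 4.58]]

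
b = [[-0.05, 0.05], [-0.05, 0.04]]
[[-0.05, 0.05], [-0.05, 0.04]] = b @ [[0.59, -0.38], [-0.4, 0.57]]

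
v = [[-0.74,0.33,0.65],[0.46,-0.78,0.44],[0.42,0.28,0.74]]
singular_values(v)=[1.17, 1.08, 0.61]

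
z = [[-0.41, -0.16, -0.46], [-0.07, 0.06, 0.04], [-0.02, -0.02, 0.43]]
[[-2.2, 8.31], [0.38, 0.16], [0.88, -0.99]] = z @ [[0.6, -12.67], [5.52, -9.81], [2.33, -3.35]]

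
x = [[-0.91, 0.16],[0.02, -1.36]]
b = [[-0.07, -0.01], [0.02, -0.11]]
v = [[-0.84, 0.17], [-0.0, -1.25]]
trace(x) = -2.27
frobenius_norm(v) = 1.52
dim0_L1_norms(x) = [0.93, 1.52]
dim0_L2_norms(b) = [0.07, 0.11]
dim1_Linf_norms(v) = [0.84, 1.25]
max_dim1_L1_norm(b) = 0.13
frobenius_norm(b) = 0.13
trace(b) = -0.18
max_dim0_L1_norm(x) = 1.52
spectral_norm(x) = 1.38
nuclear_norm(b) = 0.18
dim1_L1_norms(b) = [0.08, 0.13]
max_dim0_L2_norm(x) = 1.37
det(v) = 1.05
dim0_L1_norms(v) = [0.84, 1.42]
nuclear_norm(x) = 2.27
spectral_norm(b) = 0.11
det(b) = 0.01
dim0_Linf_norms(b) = [0.07, 0.11]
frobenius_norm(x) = 1.64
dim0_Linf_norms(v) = [0.84, 1.25]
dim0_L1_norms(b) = [0.09, 0.12]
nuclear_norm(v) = 2.10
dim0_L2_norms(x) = [0.91, 1.37]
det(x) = 1.23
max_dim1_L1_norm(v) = 1.25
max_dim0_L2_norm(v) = 1.26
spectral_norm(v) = 1.27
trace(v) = -2.09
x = b + v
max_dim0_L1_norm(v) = 1.42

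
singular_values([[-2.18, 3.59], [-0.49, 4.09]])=[5.75, 1.24]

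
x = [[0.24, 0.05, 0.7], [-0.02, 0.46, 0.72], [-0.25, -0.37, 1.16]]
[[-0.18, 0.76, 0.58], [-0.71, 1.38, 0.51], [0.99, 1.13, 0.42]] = x @ [[-0.74, -0.56, 0.68], [-1.78, 1.09, 0.23], [0.13, 1.20, 0.58]]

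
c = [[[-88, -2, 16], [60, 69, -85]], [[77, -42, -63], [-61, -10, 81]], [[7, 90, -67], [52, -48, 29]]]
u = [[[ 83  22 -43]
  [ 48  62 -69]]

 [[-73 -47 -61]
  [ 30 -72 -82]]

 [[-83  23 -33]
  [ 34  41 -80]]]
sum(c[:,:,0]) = 47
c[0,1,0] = 60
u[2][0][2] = -33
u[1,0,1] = -47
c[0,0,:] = [-88, -2, 16]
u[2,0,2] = -33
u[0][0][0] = 83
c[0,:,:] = [[-88, -2, 16], [60, 69, -85]]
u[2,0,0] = -83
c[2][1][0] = 52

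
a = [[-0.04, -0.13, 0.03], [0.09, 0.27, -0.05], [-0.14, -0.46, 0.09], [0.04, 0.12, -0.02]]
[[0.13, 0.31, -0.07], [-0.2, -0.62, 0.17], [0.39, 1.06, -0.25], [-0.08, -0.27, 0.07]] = a@ [[2.45, -1.4, 2.29], [-0.83, -1.23, -0.16], [3.85, 3.28, -0.08]]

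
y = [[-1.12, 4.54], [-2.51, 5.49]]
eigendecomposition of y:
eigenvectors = [[(0.8+0j), 0.80-0.00j], [(0.58+0.12j), (0.58-0.12j)]]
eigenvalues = [(2.18+0.69j), (2.18-0.69j)]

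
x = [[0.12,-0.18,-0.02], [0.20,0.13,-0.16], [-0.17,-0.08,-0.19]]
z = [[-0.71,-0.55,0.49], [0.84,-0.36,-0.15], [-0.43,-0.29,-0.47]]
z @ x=[[-0.28, 0.02, 0.01], [0.05, -0.19, 0.07], [-0.03, 0.08, 0.14]]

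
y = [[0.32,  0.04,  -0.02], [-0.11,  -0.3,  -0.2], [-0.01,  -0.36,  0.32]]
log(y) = [[(-1.15-0.02j),0.03-0.12j,-0.08-0.03j], [(-0+0.44j),-0.92+2.77j,-0.01+0.78j], [(0.12+0.22j),-0.03+1.39j,(-0.86+0.39j)]]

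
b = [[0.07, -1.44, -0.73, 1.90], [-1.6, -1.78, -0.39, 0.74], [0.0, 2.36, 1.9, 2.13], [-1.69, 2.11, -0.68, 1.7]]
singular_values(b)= [4.49, 3.32, 2.08, 1.25]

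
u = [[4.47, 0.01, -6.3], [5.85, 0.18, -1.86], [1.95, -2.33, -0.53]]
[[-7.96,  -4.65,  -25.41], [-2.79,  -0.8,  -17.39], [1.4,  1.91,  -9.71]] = u @ [[-0.06, 0.16, -2.25], [-0.93, -0.88, 1.73], [1.22, 0.85, 2.44]]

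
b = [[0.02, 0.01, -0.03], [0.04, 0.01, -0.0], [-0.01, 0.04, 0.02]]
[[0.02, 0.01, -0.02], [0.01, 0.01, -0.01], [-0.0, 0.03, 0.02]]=b@[[0.27, 0.16, -0.30], [0.16, 0.74, 0.09], [-0.3, 0.09, 0.47]]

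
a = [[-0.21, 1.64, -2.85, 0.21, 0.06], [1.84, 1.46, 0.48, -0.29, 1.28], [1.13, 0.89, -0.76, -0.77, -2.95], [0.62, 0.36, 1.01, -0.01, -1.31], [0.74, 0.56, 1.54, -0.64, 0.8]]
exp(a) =[[3.99, 5.25, -0.83, -0.67, 5.42], [7.81, 11.45, -1.4, -1.90, 8.83], [0.29, 0.67, -0.6, 0.27, -0.44], [0.66, 0.97, -0.64, 1.53, -1.24], [3.53, 4.78, -0.26, -1.50, 4.52]]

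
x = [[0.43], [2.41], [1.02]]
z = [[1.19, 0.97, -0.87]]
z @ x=[[1.96]]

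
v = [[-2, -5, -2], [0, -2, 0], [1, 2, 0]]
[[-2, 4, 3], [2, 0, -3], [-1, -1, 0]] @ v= [[7, 8, 4], [-7, -16, -4], [2, 7, 2]]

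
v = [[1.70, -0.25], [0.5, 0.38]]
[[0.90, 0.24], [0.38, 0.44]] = v @ [[0.57, 0.26],[0.26, 0.81]]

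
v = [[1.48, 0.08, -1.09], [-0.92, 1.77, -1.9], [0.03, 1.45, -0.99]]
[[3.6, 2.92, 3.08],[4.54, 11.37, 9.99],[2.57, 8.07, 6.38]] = v @ [[0.46, 0.07, -0.19], [-0.07, 4.00, 2.42], [-2.68, -2.29, -2.91]]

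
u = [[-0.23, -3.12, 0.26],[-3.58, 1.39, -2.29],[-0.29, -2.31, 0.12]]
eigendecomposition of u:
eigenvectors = [[0.51, -0.59, -0.51], [-0.78, -0.66, 0.11], [0.36, -0.47, 0.86]]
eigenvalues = [4.76, -3.48, -0.0]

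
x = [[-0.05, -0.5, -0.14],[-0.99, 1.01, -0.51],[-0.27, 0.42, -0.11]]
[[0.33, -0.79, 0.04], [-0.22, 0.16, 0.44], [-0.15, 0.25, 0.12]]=x @[[-0.75, 0.51, 0.09], [-0.72, 1.22, 0.13], [0.46, 1.12, -0.78]]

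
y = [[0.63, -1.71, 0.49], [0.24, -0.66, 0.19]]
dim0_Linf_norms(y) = [0.63, 1.71, 0.49]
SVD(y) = [[-0.93, -0.36], [-0.36, 0.93]] @ diag([2.0224715678821004, 0.0029592412066616097]) @ [[-0.33,0.91,-0.26],[-0.91,-0.24,0.34]]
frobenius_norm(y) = 2.02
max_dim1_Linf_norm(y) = 1.71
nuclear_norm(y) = 2.03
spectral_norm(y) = 2.02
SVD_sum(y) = [[0.63, -1.71, 0.49],[0.24, -0.66, 0.19]] + [[0.0, 0.0, -0.00], [-0.00, -0.00, 0.0]]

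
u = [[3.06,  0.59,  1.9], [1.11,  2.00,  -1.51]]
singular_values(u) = [3.71, 2.65]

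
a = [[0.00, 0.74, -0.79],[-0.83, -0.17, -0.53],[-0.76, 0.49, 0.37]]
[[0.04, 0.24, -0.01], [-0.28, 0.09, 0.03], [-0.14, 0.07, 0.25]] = a@ [[0.28, -0.05, -0.16], [0.11, 0.17, 0.14], [0.05, -0.14, 0.15]]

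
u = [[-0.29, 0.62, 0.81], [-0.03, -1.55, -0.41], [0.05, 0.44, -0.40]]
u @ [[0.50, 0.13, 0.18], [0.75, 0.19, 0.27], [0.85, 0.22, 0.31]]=[[1.01,  0.26,  0.37], [-1.53,  -0.39,  -0.55], [0.01,  0.00,  0.0]]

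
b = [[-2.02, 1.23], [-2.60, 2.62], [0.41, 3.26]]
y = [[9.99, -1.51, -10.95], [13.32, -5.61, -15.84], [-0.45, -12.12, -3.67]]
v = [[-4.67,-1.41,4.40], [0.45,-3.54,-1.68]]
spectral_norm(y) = 26.61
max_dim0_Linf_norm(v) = 4.67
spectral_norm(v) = 6.62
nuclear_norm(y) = 38.20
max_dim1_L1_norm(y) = 34.77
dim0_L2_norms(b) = [3.32, 4.36]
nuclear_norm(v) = 10.48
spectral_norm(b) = 4.89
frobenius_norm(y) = 29.02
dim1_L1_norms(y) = [22.45, 34.77, 16.24]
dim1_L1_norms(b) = [3.25, 5.22, 3.67]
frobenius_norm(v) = 7.66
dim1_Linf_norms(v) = [4.67, 3.54]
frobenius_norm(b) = 5.48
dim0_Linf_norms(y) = [13.32, 12.12, 15.84]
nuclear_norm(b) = 7.36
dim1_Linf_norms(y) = [10.95, 15.84, 12.12]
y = b @ v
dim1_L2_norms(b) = [2.37, 3.69, 3.29]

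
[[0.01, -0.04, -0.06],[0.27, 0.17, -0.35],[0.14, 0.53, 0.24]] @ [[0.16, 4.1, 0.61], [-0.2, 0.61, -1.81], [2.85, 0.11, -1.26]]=[[-0.16, 0.01, 0.15],[-0.99, 1.17, 0.30],[0.6, 0.92, -1.18]]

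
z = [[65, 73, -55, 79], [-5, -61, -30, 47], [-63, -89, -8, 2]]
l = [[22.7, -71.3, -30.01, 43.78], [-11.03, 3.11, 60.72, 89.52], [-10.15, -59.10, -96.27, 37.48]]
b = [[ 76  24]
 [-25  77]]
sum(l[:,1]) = -127.28999999999999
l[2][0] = -10.15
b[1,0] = -25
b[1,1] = 77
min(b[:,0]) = -25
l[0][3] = 43.78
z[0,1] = 73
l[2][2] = -96.27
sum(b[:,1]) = 101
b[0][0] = 76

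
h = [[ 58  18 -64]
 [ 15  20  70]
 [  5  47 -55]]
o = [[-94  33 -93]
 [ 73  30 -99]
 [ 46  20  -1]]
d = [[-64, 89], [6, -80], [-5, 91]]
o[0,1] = 33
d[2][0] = -5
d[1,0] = 6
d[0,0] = -64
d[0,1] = 89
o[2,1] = 20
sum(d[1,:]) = -74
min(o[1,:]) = -99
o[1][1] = 30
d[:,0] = [-64, 6, -5]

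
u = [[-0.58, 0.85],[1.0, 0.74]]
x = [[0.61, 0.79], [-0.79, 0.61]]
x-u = [[1.19, -0.06], [-1.79, -0.13]]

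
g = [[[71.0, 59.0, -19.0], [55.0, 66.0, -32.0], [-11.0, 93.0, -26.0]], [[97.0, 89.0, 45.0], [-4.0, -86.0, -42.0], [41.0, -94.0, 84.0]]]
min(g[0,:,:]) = -32.0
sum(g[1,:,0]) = 134.0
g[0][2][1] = 93.0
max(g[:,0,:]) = 97.0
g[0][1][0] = 55.0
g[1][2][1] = -94.0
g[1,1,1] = -86.0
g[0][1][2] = -32.0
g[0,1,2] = -32.0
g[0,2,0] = -11.0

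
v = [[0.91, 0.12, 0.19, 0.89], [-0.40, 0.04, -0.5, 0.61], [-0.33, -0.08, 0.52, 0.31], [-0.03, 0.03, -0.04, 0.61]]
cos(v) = [[0.67, -0.06, -0.09, -0.68], [0.12, 0.99, 0.18, 0.04], [0.21, 0.03, 0.88, -0.03], [0.02, -0.01, 0.03, 0.83]]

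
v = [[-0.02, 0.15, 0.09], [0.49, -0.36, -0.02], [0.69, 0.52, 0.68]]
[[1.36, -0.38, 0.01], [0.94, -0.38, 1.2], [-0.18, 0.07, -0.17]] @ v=[[-0.21, 0.35, 0.14], [0.62, 0.9, 0.91], [-0.08, -0.14, -0.13]]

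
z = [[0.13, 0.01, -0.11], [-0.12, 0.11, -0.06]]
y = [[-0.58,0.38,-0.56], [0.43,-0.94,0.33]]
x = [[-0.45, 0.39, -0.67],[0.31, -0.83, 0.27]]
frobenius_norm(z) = 0.24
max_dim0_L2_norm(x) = 0.92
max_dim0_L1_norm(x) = 1.22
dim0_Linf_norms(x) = [0.45, 0.83, 0.67]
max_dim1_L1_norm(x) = 1.51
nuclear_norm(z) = 0.34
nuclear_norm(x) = 1.65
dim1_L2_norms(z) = [0.17, 0.17]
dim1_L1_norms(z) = [0.25, 0.29]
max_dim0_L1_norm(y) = 1.32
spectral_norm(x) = 1.21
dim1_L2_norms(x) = [0.9, 0.93]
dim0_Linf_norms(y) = [0.58, 0.94, 0.56]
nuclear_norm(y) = 1.76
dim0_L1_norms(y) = [1.01, 1.32, 0.89]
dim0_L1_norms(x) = [0.76, 1.22, 0.94]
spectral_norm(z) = 0.19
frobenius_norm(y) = 1.40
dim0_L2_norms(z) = [0.18, 0.11, 0.13]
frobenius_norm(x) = 1.29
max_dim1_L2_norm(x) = 0.93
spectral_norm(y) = 1.34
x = y + z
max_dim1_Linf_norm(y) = 0.94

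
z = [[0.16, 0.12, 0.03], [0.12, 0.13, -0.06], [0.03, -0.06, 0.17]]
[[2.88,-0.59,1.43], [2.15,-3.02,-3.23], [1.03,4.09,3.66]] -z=[[2.72,-0.71,1.40], [2.03,-3.15,-3.17], [1.00,4.15,3.49]]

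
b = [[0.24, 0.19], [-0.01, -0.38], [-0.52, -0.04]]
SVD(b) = [[-0.49, 0.22],  [0.25, -0.89],  [0.83, 0.4]] @ diag([0.5969732370638572, 0.3922026953368625]) @ [[-0.93, -0.37], [-0.37, 0.93]]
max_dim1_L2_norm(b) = 0.52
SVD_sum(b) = [[0.27, 0.11],[-0.14, -0.06],[-0.46, -0.19]] + [[-0.03,0.08], [0.13,-0.32], [-0.06,0.15]]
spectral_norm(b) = 0.60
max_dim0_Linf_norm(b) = 0.52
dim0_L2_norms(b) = [0.57, 0.43]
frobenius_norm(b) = 0.71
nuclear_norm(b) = 0.99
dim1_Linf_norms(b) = [0.24, 0.38, 0.52]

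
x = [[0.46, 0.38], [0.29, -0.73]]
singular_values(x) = [0.83, 0.54]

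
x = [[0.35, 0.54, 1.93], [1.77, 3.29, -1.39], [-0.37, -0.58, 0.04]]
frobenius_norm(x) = 4.53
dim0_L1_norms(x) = [2.49, 4.41, 3.36]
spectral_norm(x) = 4.04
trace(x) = 3.68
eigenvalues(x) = [(3.64+0j), (0.02+0.32j), (0.02-0.32j)]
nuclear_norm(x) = 6.13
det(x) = 0.37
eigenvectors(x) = [[0.06+0.00j, (0.87+0j), (0.87-0j)], [0.98+0.00j, (-0.48+0.01j), -0.48-0.01j], [-0.17+0.00j, -0.01+0.14j, -0.01-0.14j]]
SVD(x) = [[0.02, 1.00, 0.10], [-0.99, 0.0, 0.16], [0.16, -0.10, 0.98]] @ diag([4.040535781773766, 2.0432930689658964, 0.04498922673029326]) @ [[-0.45, -0.82, 0.35],[0.19, 0.29, 0.94],[-0.87, 0.48, 0.03]]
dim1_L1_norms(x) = [2.82, 6.45, 0.99]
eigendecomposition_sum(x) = [[(0.12+0j), 0.23-0.00j, (-0.02-0j)],[1.90+0.00j, 3.46-0.00j, -0.32-0.00j],[-0.32+0.00j, -0.58+0.00j, (0.05+0j)]] + [[(0.11+0.15j), (0.16-0.02j), (0.98-0.06j)],[(-0.06-0.08j), (-0.09+0.01j), (-0.54+0.05j)],[(-0.03+0.02j), 0.03j, -0.01+0.16j]] + [[(0.11-0.15j),  (0.16+0.02j),  0.98+0.06j], [(-0.06+0.08j),  -0.09-0.01j,  (-0.54-0.05j)], [(-0.03-0.02j),  -0.03j,  (-0.01-0.16j)]]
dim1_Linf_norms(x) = [1.93, 3.29, 0.58]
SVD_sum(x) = [[-0.03, -0.06, 0.03], [1.78, 3.29, -1.39], [-0.29, -0.54, 0.23]] + [[0.39, 0.6, 1.90], [0.0, 0.0, 0.0], [-0.04, -0.06, -0.19]] + [[-0.00,0.00,0.00],[-0.01,0.0,0.00],[-0.04,0.02,0.0]]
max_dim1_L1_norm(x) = 6.45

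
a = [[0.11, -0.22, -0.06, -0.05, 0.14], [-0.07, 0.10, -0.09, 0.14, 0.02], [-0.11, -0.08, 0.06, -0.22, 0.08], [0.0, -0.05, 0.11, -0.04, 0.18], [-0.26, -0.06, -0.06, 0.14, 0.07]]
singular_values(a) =[0.4, 0.33, 0.24, 0.15, 0.08]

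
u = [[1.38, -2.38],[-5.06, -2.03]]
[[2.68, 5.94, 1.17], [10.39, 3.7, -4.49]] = u @[[-1.30, 0.22, 0.88], [-1.88, -2.37, 0.02]]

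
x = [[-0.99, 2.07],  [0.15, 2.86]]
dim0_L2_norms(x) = [1.0, 3.53]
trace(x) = 1.87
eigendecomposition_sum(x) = [[-1.05, 0.55],[0.04, -0.02]] + [[0.06, 1.52], [0.11, 2.88]]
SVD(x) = [[0.61,0.79], [0.79,-0.61]] @ diag([3.562183185301682, 0.8820152801136507]) @ [[-0.14, 0.99], [-0.99, -0.14]]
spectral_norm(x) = 3.56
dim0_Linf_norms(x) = [0.99, 2.86]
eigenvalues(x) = [-1.07, 2.94]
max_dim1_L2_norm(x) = 2.86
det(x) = -3.14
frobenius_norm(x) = 3.67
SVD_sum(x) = [[-0.30, 2.17], [-0.39, 2.79]] + [[-0.69, -0.1], [0.54, 0.07]]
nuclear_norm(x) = 4.44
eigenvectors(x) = [[-1.0,-0.47],[0.04,-0.88]]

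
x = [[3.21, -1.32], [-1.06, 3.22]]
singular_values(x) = [4.41, 2.03]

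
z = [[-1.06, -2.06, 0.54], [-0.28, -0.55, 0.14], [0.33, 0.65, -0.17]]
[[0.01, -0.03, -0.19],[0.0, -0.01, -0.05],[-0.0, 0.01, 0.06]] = z@[[0.08, 0.04, -0.1], [-0.05, 0.02, 0.14], [-0.02, 0.1, -0.01]]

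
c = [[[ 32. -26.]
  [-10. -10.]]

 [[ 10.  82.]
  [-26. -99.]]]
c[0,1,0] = -10.0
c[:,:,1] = [[-26.0, -10.0], [82.0, -99.0]]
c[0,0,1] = -26.0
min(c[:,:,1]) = -99.0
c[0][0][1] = -26.0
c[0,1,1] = -10.0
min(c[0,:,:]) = -26.0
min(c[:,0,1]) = -26.0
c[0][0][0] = 32.0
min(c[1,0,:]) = 10.0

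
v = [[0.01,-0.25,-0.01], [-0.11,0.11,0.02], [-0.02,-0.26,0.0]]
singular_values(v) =[0.38, 0.11, 0.0]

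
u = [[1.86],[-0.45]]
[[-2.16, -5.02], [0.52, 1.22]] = u@[[-1.16, -2.7]]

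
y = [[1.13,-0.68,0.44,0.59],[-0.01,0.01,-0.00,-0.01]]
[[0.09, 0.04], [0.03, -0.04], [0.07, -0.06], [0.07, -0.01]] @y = [[0.10, -0.06, 0.04, 0.05], [0.03, -0.02, 0.01, 0.02], [0.08, -0.05, 0.03, 0.04], [0.08, -0.05, 0.03, 0.04]]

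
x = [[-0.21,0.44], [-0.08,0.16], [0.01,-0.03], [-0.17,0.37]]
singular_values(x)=[0.66, 0.01]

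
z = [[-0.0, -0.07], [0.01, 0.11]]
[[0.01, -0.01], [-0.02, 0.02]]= z@[[0.20, 0.08], [-0.17, 0.16]]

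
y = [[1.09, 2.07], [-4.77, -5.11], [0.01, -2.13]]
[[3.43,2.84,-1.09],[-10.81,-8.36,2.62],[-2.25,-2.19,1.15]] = y@[[1.13, 0.65, 0.03],[1.06, 1.03, -0.54]]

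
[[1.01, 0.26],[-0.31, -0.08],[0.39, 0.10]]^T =[[1.01, -0.31, 0.39], [0.26, -0.08, 0.10]]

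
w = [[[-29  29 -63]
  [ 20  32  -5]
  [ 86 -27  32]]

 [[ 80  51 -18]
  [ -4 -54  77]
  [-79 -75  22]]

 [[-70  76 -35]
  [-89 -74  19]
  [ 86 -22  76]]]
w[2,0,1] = 76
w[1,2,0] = -79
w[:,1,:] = [[20, 32, -5], [-4, -54, 77], [-89, -74, 19]]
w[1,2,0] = -79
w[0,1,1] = 32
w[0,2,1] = -27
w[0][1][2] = -5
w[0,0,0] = -29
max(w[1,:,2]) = 77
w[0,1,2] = -5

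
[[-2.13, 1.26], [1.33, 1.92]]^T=[[-2.13, 1.33], [1.26, 1.92]]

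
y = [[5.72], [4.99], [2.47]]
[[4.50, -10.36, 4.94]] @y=[[-13.75]]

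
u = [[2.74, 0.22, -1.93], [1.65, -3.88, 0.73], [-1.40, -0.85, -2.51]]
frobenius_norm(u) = 6.21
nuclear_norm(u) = 10.60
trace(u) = -3.65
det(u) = 42.26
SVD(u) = [[-0.27,-0.88,0.4],[-0.96,0.22,-0.17],[0.06,-0.43,-0.9]] @ diag([4.3596749358013955, 3.332281791934412, 2.9090260420435374]) @ [[-0.55, 0.83, -0.07],[-0.43, -0.21, 0.88],[0.71, 0.52, 0.47]]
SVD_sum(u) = [[0.66,-0.99,0.09],[2.32,-3.47,0.30],[-0.14,0.21,-0.02]] + [[1.25, 0.61, -2.56], [-0.32, -0.16, 0.66], [0.61, 0.3, -1.25]] + [[0.83, 0.60, 0.55], [-0.35, -0.25, -0.23], [-1.87, -1.36, -1.24]]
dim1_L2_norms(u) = [3.36, 4.28, 3.0]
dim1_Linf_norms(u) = [2.74, 3.88, 2.51]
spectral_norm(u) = 4.36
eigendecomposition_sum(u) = [[3.00+0.00j,0.21+0.00j,(-0.97+0j)],  [0.61+0.00j,(0.04+0j),-0.20+0.00j],  [-0.81+0.00j,-0.06+0.00j,(0.26+0j)]] + [[-0.13+0.16j, 0.01-0.45j, -0.48+0.25j], [(0.52+0.77j), (-1.96-0.61j), 0.46+2.40j], [(-0.29+0.66j), -0.40-1.54j, (-1.39+1.28j)]] + [[(-0.13-0.16j), (0.01+0.45j), -0.48-0.25j], [(0.52-0.77j), -1.96+0.61j, 0.46-2.40j], [(-0.29-0.66j), -0.40+1.54j, (-1.39-1.28j)]]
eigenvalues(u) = [(3.31+0j), (-3.48+0.83j), (-3.48-0.83j)]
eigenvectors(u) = [[(0.95+0j),  (0.05+0.17j),  (0.05-0.17j)], [0.19+0.00j,  (0.78+0j),  (0.78-0j)], [(-0.26+0j),  0.32+0.51j,  0.32-0.51j]]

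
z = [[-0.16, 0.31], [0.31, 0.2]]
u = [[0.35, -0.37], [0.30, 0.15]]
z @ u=[[0.04, 0.11], [0.17, -0.08]]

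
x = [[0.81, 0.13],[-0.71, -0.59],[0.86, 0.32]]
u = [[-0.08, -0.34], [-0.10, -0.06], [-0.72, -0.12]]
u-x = [[-0.89,-0.47], [0.61,0.53], [-1.58,-0.44]]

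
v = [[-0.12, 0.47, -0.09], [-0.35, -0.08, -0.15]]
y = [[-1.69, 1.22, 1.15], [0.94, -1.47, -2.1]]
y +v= [[-1.81, 1.69, 1.06],[0.59, -1.55, -2.25]]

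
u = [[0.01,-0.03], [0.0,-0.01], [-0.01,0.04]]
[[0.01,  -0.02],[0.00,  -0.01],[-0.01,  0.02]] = u @ [[0.46,-0.11], [-0.11,0.58]]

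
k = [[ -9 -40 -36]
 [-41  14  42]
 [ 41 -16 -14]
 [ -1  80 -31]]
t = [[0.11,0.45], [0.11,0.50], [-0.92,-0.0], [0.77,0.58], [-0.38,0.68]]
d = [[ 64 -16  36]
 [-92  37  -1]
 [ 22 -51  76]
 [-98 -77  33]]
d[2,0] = 22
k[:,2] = [-36, 42, -14, -31]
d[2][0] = 22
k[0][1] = -40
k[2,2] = -14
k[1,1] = 14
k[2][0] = 41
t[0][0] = 0.11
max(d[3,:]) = 33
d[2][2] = 76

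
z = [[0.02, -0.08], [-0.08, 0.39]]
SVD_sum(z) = [[0.02, -0.08], [-0.08, 0.39]] + [[0.0, 0.0], [0.0, 0.00]]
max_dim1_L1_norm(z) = 0.47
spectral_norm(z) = 0.41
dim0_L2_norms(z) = [0.08, 0.4]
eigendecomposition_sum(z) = [[0.0, 0.00],[0.00, 0.00]] + [[0.02,  -0.08], [-0.08,  0.39]]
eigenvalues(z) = [0.0, 0.41]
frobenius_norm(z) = 0.41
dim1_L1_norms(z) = [0.1, 0.47]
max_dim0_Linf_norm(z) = 0.39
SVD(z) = [[-0.2, 0.98], [0.98, 0.2]] @ diag([0.4065564437074638, 0.003443556292536267]) @ [[-0.20, 0.98],[0.98, 0.20]]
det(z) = 0.00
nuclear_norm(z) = 0.41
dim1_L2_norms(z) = [0.08, 0.4]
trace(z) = 0.41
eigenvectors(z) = [[-0.98, 0.2], [-0.20, -0.98]]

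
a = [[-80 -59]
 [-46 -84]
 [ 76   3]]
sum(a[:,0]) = -50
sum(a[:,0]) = -50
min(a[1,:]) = -84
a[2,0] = 76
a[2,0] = 76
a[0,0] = -80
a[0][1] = -59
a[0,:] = [-80, -59]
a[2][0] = 76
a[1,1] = -84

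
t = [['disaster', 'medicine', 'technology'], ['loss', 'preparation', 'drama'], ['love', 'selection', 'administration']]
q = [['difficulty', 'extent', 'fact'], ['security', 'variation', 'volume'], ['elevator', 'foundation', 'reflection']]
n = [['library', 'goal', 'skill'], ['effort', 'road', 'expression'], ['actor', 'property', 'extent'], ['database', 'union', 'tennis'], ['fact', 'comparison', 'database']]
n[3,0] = 'database'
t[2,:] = ['love', 'selection', 'administration']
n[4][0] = 'fact'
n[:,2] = ['skill', 'expression', 'extent', 'tennis', 'database']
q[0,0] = 'difficulty'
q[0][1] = 'extent'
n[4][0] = 'fact'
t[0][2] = 'technology'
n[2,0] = 'actor'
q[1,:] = ['security', 'variation', 'volume']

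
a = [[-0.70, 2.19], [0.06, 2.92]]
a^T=[[-0.7, 0.06], [2.19, 2.92]]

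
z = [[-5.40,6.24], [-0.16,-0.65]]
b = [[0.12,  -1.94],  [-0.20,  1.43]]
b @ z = [[-0.34,2.01], [0.85,-2.18]]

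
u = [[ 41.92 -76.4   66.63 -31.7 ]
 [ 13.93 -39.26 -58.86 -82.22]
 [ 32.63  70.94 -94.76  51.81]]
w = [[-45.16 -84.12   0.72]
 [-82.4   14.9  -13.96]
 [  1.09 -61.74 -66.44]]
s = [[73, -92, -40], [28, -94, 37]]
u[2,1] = 70.94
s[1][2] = 37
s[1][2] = 37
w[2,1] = -61.74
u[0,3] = -31.7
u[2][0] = 32.63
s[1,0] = 28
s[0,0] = 73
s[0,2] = -40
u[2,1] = 70.94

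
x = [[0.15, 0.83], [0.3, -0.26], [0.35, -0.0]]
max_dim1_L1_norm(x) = 0.98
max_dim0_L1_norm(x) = 1.09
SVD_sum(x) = [[0.07, 0.84],[-0.02, -0.23],[0.0, 0.03]] + [[0.08, -0.01],[0.32, -0.03],[0.35, -0.03]]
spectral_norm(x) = 0.87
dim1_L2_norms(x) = [0.84, 0.4, 0.35]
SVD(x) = [[0.96, 0.16], [-0.27, 0.67], [0.04, 0.73]] @ diag([0.8721317344011308, 0.48050623081337385]) @ [[0.09, 1.0], [1.00, -0.09]]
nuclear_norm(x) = 1.35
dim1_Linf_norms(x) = [0.83, 0.3, 0.35]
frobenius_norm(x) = 1.00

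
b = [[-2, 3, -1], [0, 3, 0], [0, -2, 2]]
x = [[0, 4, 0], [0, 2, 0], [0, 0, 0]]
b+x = [[-2, 7, -1], [0, 5, 0], [0, -2, 2]]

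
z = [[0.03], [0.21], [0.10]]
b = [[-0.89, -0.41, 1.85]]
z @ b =[[-0.03, -0.01, 0.06], [-0.19, -0.09, 0.39], [-0.09, -0.04, 0.19]]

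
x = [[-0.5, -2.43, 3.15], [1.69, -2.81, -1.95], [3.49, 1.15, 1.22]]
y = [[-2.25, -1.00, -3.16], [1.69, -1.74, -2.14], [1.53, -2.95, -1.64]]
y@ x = [[-11.59, 4.64, -8.99], [-11.25, -1.68, 6.11], [-11.47, 2.69, 8.57]]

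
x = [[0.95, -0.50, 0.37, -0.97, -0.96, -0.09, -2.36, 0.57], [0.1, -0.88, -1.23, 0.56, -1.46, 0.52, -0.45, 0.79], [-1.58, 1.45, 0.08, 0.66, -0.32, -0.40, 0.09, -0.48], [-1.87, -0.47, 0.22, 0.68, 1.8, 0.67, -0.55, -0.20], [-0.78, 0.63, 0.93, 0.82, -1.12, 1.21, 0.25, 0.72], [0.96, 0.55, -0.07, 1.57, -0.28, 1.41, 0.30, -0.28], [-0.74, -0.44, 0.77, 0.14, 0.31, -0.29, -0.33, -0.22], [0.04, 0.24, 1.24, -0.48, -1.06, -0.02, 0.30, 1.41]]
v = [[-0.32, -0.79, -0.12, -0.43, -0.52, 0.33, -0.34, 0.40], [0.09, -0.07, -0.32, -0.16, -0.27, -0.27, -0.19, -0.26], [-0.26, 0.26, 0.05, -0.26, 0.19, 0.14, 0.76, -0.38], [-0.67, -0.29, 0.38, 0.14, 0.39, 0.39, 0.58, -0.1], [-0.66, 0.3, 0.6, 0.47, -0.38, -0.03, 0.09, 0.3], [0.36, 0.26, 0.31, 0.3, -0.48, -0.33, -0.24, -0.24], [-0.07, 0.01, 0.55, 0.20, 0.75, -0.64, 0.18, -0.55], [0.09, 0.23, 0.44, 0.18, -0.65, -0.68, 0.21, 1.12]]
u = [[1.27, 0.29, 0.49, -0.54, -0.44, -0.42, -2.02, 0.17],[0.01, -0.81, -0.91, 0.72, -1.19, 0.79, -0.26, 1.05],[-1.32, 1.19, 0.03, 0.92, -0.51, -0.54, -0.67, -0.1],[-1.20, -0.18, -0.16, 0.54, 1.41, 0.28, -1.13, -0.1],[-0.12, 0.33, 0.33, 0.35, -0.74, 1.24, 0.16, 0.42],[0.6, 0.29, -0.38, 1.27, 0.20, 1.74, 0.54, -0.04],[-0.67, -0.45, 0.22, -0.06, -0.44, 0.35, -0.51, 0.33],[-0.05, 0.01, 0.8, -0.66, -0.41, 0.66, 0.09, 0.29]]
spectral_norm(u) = 3.15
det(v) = 0.12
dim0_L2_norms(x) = [3.0, 2.07, 2.17, 2.35, 2.99, 2.1, 2.54, 1.96]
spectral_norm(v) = 1.91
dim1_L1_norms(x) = [6.77, 5.99, 5.06, 6.46, 6.46, 5.42, 3.24, 4.79]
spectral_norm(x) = 3.94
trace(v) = 0.39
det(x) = -65.32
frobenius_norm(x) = 6.87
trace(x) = 2.20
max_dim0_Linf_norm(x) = 2.36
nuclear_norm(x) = 17.08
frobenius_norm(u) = 5.78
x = v + u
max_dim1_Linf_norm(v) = 1.12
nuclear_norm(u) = 13.99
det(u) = -0.07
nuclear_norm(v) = 7.88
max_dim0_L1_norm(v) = 3.63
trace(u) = 1.81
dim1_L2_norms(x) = [3.01, 2.42, 2.35, 2.87, 2.42, 2.43, 1.3, 2.24]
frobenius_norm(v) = 3.26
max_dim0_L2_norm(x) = 3.0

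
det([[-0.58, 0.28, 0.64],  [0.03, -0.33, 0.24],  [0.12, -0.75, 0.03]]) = -0.080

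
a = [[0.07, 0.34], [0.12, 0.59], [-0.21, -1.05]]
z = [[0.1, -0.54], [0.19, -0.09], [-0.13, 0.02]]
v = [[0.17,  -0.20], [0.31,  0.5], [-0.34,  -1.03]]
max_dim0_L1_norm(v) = 1.73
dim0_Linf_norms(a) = [0.21, 1.05]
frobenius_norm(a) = 1.28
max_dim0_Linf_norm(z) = 0.54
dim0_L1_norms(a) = [0.4, 1.98]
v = z + a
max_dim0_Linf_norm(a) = 1.05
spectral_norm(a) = 1.28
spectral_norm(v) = 1.23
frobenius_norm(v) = 1.26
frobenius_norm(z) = 0.60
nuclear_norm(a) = 1.28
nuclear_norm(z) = 0.77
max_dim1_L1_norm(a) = 1.26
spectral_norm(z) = 0.57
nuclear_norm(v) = 1.49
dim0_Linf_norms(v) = [0.34, 1.03]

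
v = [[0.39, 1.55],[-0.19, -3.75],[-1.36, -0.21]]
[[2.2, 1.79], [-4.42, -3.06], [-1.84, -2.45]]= v@ [[1.18, 1.69], [1.12, 0.73]]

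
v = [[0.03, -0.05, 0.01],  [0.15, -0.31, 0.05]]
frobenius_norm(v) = 0.35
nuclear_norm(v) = 0.36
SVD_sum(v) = [[0.03, -0.05, 0.01],[0.15, -0.31, 0.05]] + [[0.00,0.00,0.00], [-0.00,-0.00,-0.00]]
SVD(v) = [[-0.17, -0.99], [-0.99, 0.17]] @ diag([0.35294631438988217, 0.005375793764501818]) @ [[-0.43,0.89,-0.14], [-0.84,-0.46,-0.28]]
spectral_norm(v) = 0.35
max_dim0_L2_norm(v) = 0.31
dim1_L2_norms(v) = [0.06, 0.35]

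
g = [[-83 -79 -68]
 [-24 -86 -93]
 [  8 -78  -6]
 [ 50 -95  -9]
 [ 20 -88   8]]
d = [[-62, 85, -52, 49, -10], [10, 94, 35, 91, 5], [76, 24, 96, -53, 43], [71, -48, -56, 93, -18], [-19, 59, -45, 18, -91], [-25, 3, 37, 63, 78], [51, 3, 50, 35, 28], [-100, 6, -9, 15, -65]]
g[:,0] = [-83, -24, 8, 50, 20]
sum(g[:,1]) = -426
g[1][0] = -24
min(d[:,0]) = -100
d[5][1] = 3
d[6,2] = 50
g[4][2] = 8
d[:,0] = [-62, 10, 76, 71, -19, -25, 51, -100]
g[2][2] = -6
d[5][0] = -25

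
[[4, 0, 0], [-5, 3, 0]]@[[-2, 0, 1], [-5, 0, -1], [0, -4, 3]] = [[-8, 0, 4], [-5, 0, -8]]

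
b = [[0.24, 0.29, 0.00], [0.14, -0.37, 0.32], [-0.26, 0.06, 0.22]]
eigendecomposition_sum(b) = [[0.15+0.05j, 0.07-0.01j, (0.04-0.11j)],[0.00+0.09j, 0.02+0.04j, 0.07+0.00j],[(-0.11+0.18j), (-0.02+0.09j), 0.13+0.09j]] + [[(0.15-0.05j), (0.07+0.01j), 0.04+0.11j],[0.00-0.09j, (0.02-0.04j), (0.07-0j)],[-0.11-0.18j, -0.02-0.09j, 0.13-0.09j]] + [[(-0.05-0j), 0.16+0.00j, -0.07+0.00j], [(0.14+0j), -0.40-0.00j, 0.18-0.00j], [-0.03-0.00j, 0.09+0.00j, -0.04+0.00j]]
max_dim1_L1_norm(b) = 0.83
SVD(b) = [[-0.46, -0.53, 0.71], [0.87, -0.42, 0.24], [0.17, 0.73, 0.66]] @ diag([0.5474523185924722, 0.3813232605291804, 0.2740228637306035]) @ [[-0.06, -0.81, 0.58], [-0.99, 0.12, 0.07], [0.13, 0.57, 0.81]]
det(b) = -0.06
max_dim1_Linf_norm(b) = 0.37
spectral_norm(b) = 0.55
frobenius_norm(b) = 0.72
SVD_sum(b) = [[0.01, 0.2, -0.14],[-0.03, -0.39, 0.28],[-0.01, -0.08, 0.05]] + [[0.2, -0.02, -0.01],[0.16, -0.02, -0.01],[-0.28, 0.03, 0.02]] + [[0.02, 0.11, 0.16], [0.01, 0.04, 0.05], [0.02, 0.1, 0.15]]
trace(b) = 0.09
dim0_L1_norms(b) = [0.64, 0.72, 0.54]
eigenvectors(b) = [[(-0.15-0.54j), -0.15+0.54j, -0.36+0.00j], [0.29-0.19j, 0.29+0.19j, (0.91+0j)], [0.76+0.00j, 0.76-0.00j, (-0.21+0j)]]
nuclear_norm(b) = 1.20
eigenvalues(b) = [(0.29+0.17j), (0.29-0.17j), (-0.5+0j)]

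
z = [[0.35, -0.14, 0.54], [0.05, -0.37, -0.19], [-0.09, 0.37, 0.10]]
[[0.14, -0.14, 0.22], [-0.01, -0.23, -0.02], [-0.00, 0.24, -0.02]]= z @ [[0.5, 0.12, -0.04], [0.12, 0.71, -0.16], [-0.04, -0.16, 0.39]]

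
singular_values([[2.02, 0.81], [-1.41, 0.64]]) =[2.48, 0.98]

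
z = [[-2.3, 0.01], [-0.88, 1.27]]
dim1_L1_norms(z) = [2.31, 2.15]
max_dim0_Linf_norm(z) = 2.3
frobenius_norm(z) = 2.77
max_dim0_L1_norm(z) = 3.18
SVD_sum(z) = [[-2.18,0.53],[-1.12,0.27]] + [[-0.12, -0.52], [0.24, 1.00]]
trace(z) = -1.03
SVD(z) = [[-0.89,-0.46],  [-0.46,0.89]] @ diag([2.5178644905317373, 1.1566150644528865]) @ [[0.97,-0.23], [0.23,0.97]]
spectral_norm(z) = 2.52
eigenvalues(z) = [-2.3, 1.27]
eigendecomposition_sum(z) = [[-2.30, 0.01], [-0.57, 0.00]] + [[-0.0,0.00], [-0.31,1.27]]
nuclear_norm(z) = 3.67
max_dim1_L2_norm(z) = 2.3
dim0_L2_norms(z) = [2.46, 1.27]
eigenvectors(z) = [[-0.97, -0.00], [-0.24, -1.0]]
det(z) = -2.91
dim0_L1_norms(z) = [3.18, 1.28]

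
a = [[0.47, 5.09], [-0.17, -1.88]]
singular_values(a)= [5.45, 0.0]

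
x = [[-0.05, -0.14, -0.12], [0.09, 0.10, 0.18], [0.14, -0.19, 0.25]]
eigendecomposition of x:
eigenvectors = [[0.88+0.00j,0.12-0.46j,0.12+0.46j], [0.05+0.00j,(-0.29+0.46j),-0.29-0.46j], [(-0.47+0j),(-0.69+0j),-0.69-0.00j]]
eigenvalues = [(0.01+0j), (0.15+0.22j), (0.15-0.22j)]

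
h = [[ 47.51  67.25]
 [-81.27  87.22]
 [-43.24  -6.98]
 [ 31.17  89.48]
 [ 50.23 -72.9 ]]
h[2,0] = -43.24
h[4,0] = 50.23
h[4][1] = -72.9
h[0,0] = 47.51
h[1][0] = -81.27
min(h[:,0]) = -81.27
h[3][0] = 31.17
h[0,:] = [47.51, 67.25]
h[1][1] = 87.22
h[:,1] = [67.25, 87.22, -6.98, 89.48, -72.9]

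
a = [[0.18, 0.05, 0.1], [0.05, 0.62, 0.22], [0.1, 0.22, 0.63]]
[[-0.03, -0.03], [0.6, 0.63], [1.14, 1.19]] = a @ [[-1.32, -1.37], [0.41, 0.43], [1.88, 1.95]]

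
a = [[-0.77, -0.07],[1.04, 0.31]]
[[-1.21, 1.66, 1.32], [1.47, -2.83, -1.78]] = a @[[1.65, -1.90, -1.72], [-0.80, -2.75, 0.03]]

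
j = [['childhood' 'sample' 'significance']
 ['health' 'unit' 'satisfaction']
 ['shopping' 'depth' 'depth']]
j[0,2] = 'significance'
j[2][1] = 'depth'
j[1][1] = 'unit'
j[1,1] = 'unit'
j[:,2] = ['significance', 'satisfaction', 'depth']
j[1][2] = 'satisfaction'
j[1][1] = 'unit'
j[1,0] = 'health'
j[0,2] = 'significance'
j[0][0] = 'childhood'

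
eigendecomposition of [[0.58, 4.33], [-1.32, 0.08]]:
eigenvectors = [[(0.88+0j), (0.88-0j)], [-0.05+0.48j, -0.05-0.48j]]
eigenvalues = [(0.33+2.38j), (0.33-2.38j)]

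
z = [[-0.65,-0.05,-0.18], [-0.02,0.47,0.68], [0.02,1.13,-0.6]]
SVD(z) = [[0.02, -0.44, -0.9], [0.12, 0.89, -0.44], [0.99, -0.10, 0.07]] @ diag([1.2857789995418043, 0.8574824065653724, 0.6244167572768483]) @ [[0.0, 0.92, -0.4], [0.31, 0.38, 0.87], [0.95, -0.13, -0.28]]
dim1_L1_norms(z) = [0.88, 1.17, 1.75]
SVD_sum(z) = [[0.0, 0.02, -0.01],[0.00, 0.14, -0.06],[0.01, 1.17, -0.51]] + [[-0.12, -0.14, -0.33], [0.24, 0.29, 0.67], [-0.03, -0.03, -0.08]] + [[-0.53, 0.07, 0.16], [-0.26, 0.03, 0.08], [0.04, -0.01, -0.01]]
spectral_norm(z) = 1.29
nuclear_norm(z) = 2.77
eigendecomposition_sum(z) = [[-0.68, -0.19, 0.16], [0.01, 0.00, -0.00], [-0.04, -0.01, 0.01]] + [[0.02, 0.22, -0.31], [-0.03, -0.27, 0.36], [0.07, 0.61, -0.84]] + [[0.0, -0.08, -0.04], [-0.01, 0.73, 0.32], [-0.0, 0.53, 0.23]]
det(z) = 0.69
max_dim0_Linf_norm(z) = 1.13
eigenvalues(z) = [-0.66, -1.08, 0.96]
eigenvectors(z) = [[1.0, 0.32, -0.09],[-0.02, -0.38, 0.81],[0.06, 0.87, 0.58]]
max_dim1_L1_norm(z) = 1.75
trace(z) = -0.78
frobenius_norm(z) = 1.67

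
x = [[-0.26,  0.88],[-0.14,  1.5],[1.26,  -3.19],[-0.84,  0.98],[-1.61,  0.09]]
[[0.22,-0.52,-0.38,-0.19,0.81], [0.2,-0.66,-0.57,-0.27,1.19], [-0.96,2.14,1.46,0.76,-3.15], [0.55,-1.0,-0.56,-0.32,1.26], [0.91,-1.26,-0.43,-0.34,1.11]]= x @ [[-0.56, 0.76, 0.25, 0.2, -0.65],[0.08, -0.37, -0.36, -0.16, 0.73]]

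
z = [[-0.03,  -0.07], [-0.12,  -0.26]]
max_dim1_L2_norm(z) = 0.29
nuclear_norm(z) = 0.30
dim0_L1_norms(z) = [0.15, 0.33]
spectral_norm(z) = 0.30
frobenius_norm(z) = 0.30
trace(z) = -0.29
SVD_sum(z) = [[-0.03, -0.07], [-0.12, -0.26]] + [[0.0, -0.0], [-0.0, 0.0]]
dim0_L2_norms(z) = [0.12, 0.27]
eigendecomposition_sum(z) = [[0.0,-0.00], [-0.00,0.00]] + [[-0.03,  -0.07], [-0.12,  -0.26]]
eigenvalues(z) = [0.0, -0.29]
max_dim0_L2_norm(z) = 0.27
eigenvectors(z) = [[0.91, 0.26], [-0.42, 0.97]]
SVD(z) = [[-0.26,-0.97], [-0.97,0.26]] @ diag([0.29630372859738463, 0.0020249492061413473]) @ [[0.42, 0.91], [-0.91, 0.42]]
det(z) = -0.00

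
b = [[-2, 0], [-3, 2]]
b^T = [[-2, -3], [0, 2]]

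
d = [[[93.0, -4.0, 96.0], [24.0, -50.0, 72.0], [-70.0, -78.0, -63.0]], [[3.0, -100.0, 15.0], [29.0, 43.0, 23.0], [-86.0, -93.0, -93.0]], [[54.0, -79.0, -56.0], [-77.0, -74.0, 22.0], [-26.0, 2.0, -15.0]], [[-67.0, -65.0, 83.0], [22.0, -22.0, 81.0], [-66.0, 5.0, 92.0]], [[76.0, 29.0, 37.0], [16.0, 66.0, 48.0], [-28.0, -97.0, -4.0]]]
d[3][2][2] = 92.0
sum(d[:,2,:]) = -620.0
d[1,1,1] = 43.0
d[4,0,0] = 76.0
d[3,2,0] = -66.0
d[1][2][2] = -93.0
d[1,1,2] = 23.0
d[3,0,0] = -67.0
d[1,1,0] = 29.0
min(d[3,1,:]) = -22.0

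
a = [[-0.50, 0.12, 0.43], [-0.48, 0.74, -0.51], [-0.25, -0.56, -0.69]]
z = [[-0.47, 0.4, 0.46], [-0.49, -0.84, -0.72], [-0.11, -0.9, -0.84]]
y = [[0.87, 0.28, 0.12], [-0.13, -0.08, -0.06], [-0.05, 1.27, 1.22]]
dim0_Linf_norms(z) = [0.49, 0.9, 0.84]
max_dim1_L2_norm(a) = 1.02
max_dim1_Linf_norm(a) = 0.74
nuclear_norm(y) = 2.67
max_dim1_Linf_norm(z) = 0.9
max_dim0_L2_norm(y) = 1.3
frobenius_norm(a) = 1.53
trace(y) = 2.01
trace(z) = -2.15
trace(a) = -0.45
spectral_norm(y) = 1.79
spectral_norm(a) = 1.03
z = a @ y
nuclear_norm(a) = 2.57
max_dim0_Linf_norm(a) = 0.74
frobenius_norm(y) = 2.00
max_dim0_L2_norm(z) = 1.29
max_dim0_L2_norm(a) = 0.96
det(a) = 0.57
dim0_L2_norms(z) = [0.69, 1.29, 1.2]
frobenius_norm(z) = 1.89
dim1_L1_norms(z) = [1.33, 2.05, 1.85]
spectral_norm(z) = 1.78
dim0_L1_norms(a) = [1.23, 1.42, 1.63]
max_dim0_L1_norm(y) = 1.63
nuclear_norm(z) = 2.43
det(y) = 0.01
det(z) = 0.00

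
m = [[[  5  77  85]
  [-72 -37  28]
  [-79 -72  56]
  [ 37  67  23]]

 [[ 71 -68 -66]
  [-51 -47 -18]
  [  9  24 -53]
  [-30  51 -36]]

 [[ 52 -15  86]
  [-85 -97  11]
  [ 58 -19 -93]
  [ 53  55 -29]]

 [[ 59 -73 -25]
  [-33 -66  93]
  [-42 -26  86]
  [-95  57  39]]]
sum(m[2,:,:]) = -23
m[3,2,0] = -42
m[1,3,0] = -30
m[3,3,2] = 39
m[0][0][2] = 85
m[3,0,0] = 59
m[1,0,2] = -66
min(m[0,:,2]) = 23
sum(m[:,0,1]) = -79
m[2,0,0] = 52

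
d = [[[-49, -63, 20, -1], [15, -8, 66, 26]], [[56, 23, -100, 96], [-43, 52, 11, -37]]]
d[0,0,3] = -1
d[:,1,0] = [15, -43]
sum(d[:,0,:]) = -18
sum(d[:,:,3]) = 84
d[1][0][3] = 96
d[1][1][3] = -37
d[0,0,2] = 20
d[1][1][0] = -43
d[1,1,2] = 11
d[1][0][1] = 23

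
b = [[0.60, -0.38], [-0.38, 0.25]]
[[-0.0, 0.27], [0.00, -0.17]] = b@[[-0.08,  0.32], [-0.12,  -0.2]]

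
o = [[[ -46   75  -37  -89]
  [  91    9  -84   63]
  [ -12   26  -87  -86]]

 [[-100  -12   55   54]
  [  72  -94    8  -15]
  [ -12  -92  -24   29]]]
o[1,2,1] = -92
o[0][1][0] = 91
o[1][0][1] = -12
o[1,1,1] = -94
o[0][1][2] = -84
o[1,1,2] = 8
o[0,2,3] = -86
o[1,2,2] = -24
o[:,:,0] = [[-46, 91, -12], [-100, 72, -12]]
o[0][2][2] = -87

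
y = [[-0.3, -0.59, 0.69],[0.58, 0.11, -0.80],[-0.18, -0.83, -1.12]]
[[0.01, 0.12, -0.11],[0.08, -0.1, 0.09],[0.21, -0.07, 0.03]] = y@[[0.04, 0.0, 0.03], [-0.14, -0.07, 0.07], [-0.09, 0.11, -0.08]]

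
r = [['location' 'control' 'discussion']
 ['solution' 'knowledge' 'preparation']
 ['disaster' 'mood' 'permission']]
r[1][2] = 'preparation'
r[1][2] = 'preparation'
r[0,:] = ['location', 'control', 'discussion']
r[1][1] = 'knowledge'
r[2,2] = 'permission'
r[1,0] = 'solution'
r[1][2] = 'preparation'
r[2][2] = 'permission'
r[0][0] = 'location'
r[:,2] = ['discussion', 'preparation', 'permission']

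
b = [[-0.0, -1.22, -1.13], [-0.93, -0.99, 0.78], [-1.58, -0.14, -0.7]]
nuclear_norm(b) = 4.85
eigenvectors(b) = [[0.74+0.00j, -0.47+0.13j, (-0.47-0.13j)], [-0.44+0.00j, (0.17+0.29j), (0.17-0.29j)], [-0.51+0.00j, (-0.81+0j), (-0.81-0j)]]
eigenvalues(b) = [(1.49+0j), (-1.59+0.31j), (-1.59-0.31j)]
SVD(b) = [[-0.51, 0.78, -0.35], [-0.47, -0.6, -0.64], [-0.71, -0.16, 0.68]] @ diag([2.0985596533096786, 1.5214460356170565, 1.2271712766382314]) @ [[0.75, 0.57, 0.34], [0.54, -0.22, -0.82], [-0.39, 0.79, -0.47]]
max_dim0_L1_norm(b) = 2.61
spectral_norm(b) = 2.10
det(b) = 3.92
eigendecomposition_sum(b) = [[(0.86+0j),(-0.39-0j),-0.58+0.00j], [(-0.51+0j),0.23+0.00j,(0.34+0j)], [-0.59+0.00j,0.27+0.00j,0.40+0.00j]] + [[(-0.43-0.42j), -0.41-1.01j, -0.27+0.26j], [-0.21+0.36j, -0.61+0.45j, 0.22+0.14j], [-0.50-0.87j, -0.20-1.80j, (-0.55+0.28j)]] + [[-0.43+0.42j, (-0.41+1.01j), (-0.27-0.26j)], [(-0.21-0.36j), -0.61-0.45j, (0.22-0.14j)], [(-0.5+0.87j), (-0.2+1.8j), -0.55-0.28j]]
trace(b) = -1.69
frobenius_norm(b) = 2.87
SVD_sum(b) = [[-0.81, -0.62, -0.37],[-0.75, -0.57, -0.34],[-1.12, -0.86, -0.51]] + [[0.64,-0.26,-0.97], [-0.49,0.20,0.75], [-0.13,0.05,0.2]] + [[0.17,-0.34,0.2], [0.31,-0.62,0.37], [-0.33,0.66,-0.39]]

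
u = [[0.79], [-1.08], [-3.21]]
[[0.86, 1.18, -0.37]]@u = [[0.59]]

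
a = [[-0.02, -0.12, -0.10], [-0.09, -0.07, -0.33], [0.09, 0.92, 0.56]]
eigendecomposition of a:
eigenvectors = [[0.96+0.00j, -0.13+0.04j, (-0.13-0.04j)], [(0.08+0j), -0.29+0.41j, (-0.29-0.41j)], [(-0.28+0j), (0.85+0j), (0.85-0j)]]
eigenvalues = [(-0+0j), (0.24+0.44j), (0.24-0.44j)]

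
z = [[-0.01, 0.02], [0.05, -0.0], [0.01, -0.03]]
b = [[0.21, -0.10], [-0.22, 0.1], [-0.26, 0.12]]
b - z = [[0.22, -0.12], [-0.27, 0.1], [-0.27, 0.15]]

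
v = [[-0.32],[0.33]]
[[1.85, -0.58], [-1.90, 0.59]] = v@[[-5.77, 1.80]]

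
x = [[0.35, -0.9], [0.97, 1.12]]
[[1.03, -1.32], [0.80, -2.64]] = x @ [[1.48,-3.04], [-0.57,0.28]]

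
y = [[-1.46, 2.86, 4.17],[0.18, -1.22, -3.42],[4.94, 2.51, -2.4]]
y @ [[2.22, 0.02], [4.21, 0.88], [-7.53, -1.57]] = [[-22.60,-4.06],[21.02,4.3],[39.61,6.08]]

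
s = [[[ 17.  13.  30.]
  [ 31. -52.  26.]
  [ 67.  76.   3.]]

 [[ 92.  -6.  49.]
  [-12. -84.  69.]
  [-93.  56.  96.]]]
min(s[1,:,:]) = -93.0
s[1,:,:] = [[92.0, -6.0, 49.0], [-12.0, -84.0, 69.0], [-93.0, 56.0, 96.0]]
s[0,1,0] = 31.0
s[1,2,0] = -93.0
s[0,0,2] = 30.0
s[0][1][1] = -52.0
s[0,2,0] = 67.0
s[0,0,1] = 13.0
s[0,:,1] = [13.0, -52.0, 76.0]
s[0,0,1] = 13.0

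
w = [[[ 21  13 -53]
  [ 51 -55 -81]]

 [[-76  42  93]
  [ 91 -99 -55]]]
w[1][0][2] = 93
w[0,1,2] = -81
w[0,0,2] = -53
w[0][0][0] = 21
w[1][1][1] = -99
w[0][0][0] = 21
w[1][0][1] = 42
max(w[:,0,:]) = 93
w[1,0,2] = 93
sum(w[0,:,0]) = 72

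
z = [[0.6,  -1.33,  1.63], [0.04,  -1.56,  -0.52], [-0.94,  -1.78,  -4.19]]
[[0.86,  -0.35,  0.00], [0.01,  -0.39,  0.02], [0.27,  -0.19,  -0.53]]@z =[[0.5, -0.60, 1.58], [-0.03, 0.56, 0.14], [0.65, 0.88, 2.76]]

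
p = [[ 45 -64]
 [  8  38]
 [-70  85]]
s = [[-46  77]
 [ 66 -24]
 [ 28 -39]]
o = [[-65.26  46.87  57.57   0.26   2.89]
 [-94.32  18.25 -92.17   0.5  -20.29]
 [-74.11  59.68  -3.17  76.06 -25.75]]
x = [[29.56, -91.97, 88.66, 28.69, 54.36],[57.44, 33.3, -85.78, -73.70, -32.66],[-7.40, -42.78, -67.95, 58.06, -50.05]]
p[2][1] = 85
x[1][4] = -32.66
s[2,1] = -39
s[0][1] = 77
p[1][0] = 8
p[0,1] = -64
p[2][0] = -70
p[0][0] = 45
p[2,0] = -70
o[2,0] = -74.11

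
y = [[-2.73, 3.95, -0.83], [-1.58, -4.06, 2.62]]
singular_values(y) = [6.22, 3.29]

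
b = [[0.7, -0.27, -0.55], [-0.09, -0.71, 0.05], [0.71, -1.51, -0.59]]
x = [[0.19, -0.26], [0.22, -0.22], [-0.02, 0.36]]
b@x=[[0.08,-0.32], [-0.17,0.2], [-0.19,-0.06]]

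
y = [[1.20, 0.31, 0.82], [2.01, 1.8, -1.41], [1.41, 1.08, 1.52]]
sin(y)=[[0.06, -0.40, 0.39], [1.13, 1.41, -0.69], [-0.75, -0.29, 1.17]]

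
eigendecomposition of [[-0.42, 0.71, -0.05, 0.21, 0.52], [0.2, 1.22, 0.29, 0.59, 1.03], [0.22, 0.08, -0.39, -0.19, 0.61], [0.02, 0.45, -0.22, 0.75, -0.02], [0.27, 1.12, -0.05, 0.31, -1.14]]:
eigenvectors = [[-0.34+0.00j,  (-0.25+0j),  -0.04-0.61j,  (-0.04+0.61j),  0.16+0.00j], [(-0.82+0j),  -0.26+0.00j,  (0.09+0.15j),  (0.09-0.15j),  0.40+0.00j], [(-0.13+0j),  (-0.38+0j),  (-0.74+0j),  -0.74-0.00j,  0.30+0.00j], [-0.28+0.00j,  (0.02+0j),  (-0.15-0.07j),  -0.15+0.07j,  (-0.84+0j)], [(-0.35+0j),  (0.85+0j),  (0.11-0.07j),  0.11+0.07j,  0.13+0.00j]]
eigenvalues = [(1.98+0j), (-1.54+0j), (-0.52+0.21j), (-0.52-0.21j), (0.61+0j)]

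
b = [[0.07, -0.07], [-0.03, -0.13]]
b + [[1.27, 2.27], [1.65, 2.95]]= [[1.34,  2.20], [1.62,  2.82]]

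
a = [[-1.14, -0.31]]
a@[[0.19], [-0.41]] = [[-0.09]]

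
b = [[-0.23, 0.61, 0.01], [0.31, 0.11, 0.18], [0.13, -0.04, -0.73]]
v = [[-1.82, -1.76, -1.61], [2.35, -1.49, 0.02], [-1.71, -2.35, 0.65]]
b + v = [[-2.05, -1.15, -1.60], [2.66, -1.38, 0.2], [-1.58, -2.39, -0.08]]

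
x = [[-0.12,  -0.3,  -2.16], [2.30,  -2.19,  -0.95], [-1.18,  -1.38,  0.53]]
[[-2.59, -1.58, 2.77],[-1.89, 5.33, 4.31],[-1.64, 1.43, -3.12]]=x@ [[0.61, 1.12, 1.61], [1.06, -1.65, 0.34], [1.02, 0.9, -1.42]]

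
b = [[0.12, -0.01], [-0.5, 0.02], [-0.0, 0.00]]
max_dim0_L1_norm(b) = 0.62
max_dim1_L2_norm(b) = 0.5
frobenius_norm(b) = 0.51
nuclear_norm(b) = 0.52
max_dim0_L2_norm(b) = 0.51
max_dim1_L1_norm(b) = 0.52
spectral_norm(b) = 0.51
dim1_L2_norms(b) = [0.12, 0.5, 0.0]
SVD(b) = [[-0.23,0.97], [0.97,0.23], [0.0,0.00]] @ diag([0.5146595753285439, 0.0050518830789075125]) @ [[-1.0, 0.04], [-0.04, -1.0]]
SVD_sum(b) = [[0.12, -0.01],[-0.5, 0.02],[0.00, 0.0]] + [[-0.0, -0.0], [-0.0, -0.0], [0.0, 0.0]]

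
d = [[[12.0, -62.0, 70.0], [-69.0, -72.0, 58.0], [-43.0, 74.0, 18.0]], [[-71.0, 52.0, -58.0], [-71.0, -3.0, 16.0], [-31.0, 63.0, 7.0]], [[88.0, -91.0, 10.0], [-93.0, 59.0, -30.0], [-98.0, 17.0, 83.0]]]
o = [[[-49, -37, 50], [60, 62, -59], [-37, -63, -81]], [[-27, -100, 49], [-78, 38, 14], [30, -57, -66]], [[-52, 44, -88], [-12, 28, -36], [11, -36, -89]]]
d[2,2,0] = -98.0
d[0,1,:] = [-69.0, -72.0, 58.0]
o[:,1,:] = [[60, 62, -59], [-78, 38, 14], [-12, 28, -36]]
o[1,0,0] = -27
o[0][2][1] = -63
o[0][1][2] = -59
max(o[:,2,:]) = 30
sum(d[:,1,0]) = -233.0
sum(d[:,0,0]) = 29.0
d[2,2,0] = -98.0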